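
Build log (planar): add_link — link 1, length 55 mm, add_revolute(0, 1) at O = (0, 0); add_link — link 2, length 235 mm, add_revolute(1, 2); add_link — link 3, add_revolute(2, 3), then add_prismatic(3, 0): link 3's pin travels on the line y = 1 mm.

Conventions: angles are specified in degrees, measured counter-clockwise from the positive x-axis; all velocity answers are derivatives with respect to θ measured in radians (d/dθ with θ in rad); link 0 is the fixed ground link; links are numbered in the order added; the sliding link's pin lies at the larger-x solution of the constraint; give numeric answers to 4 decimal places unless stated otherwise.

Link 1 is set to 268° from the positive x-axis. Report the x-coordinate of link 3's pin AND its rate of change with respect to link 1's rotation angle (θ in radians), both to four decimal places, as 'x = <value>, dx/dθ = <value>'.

geometry: r = 55 mm, L = 235 mm, e = 1 mm
crank pin P = (r cos θ, r sin θ) = (-1.919472, -54.966495)
h = r sin θ − e = -54.966495 − 1 = -55.966495
x = r cos θ + √(L² − h²) = -1.919472 + 228.238365 = 226.318893
dx/dθ = −r sin θ − h·r cos θ/√(L² − h²) (θ in radians; h = -55.966495) = 54.495820

x = 226.3189, dx/dθ = 54.4958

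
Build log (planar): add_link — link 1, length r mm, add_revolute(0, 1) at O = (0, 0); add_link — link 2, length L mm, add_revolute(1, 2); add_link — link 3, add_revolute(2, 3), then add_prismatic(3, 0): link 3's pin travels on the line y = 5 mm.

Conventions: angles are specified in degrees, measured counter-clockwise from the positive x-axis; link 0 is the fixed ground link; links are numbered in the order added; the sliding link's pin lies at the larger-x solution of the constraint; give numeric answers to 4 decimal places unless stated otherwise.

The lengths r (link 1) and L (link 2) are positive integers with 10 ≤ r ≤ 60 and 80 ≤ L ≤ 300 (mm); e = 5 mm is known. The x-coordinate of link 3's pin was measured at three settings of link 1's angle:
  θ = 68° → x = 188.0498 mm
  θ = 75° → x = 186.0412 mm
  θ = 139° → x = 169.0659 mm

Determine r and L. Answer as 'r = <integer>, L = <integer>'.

constraint per measurement: (x − r cos θ)² + (r sin θ − e)² = L²
subtracting the θ₁ and θ₂ equations cancels the r² and L² terms:
r = (x₁² − x₂²) / (2[(x₁cos θ₁ + e sin θ₁) − (x₂cos θ₂ + e sin θ₂)]) = 17.0000 → r = 17
L² = (x₁ − r cos θ₁)² + (r sin θ₁ − e)² = 33123.9864 → L = 182.0000 → L = 182
check at θ₃=139°: x = 169.0659 (printed 169.0659) ✓

r = 17, L = 182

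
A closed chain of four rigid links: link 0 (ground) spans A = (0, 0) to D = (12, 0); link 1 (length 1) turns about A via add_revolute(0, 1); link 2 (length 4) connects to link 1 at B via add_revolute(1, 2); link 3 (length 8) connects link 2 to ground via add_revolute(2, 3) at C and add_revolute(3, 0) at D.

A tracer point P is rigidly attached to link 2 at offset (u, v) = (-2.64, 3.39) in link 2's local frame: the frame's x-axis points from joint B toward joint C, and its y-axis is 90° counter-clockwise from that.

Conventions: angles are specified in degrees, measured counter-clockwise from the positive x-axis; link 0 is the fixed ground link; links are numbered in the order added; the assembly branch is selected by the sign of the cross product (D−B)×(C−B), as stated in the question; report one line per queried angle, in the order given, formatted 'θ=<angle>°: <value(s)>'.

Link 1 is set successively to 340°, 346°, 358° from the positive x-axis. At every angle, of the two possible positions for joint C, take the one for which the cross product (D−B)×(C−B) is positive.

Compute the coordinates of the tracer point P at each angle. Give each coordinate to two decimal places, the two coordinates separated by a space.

A=(0,0), D=(12.00,0)
θ=340°: B = A + 1.00·(cos340°, sin340°) = (0.9397, -0.3420)
θ=340°: |BD| = 11.0656
θ=340°: circle(B,4.00) ∩ circle(D,8.00): a=3.3639, h=2.1643
θ=340°:   candidates: C₊=(4.2351,1.9252) cross=23.949; C₋=(4.3689,-2.4013) cross=-23.949
θ=340°:   branch + wants cross > 0 → take C=(4.2351,1.9252) (cross=23.949)
θ=340°: ex = (C−B)/|BC| = (0.8239,0.5668); ey = (-0.5668,0.8239)
θ=340°: P = B + -2.64·ex + 3.39·ey = (-3.1567,0.9545)
θ=346°: B = A + 1.00·(cos346°, sin346°) = (0.9703, -0.2419)
θ=346°: |BD| = 11.0324
θ=346°: circle(B,4.00) ∩ circle(D,8.00): a=3.3408, h=2.1998
θ=346°:   candidates: C₊=(4.2620,2.0307) cross=24.269; C₋=(4.3585,-2.3680) cross=-24.269
θ=346°:   branch + wants cross > 0 → take C=(4.2620,2.0307) (cross=24.269)
θ=346°: ex = (C−B)/|BC| = (0.8229,0.5681); ey = (-0.5681,0.8229)
θ=346°: P = B + -2.64·ex + 3.39·ey = (-3.1282,1.0479)
θ=358°: B = A + 1.00·(cos358°, sin358°) = (0.9994, -0.0349)
θ=358°: |BD| = 11.0007
θ=358°: circle(B,4.00) ∩ circle(D,8.00): a=3.3186, h=2.2331
θ=358°:   candidates: C₊=(4.3109,2.2087) cross=24.565; C₋=(4.3251,-2.2574) cross=-24.565
θ=358°:   branch + wants cross > 0 → take C=(4.3109,2.2087) (cross=24.565)
θ=358°: ex = (C−B)/|BC| = (0.8279,0.5609); ey = (-0.5609,0.8279)
θ=358°: P = B + -2.64·ex + 3.39·ey = (-3.0877,1.2909)

θ=340°: -3.16 0.95
θ=346°: -3.13 1.05
θ=358°: -3.09 1.29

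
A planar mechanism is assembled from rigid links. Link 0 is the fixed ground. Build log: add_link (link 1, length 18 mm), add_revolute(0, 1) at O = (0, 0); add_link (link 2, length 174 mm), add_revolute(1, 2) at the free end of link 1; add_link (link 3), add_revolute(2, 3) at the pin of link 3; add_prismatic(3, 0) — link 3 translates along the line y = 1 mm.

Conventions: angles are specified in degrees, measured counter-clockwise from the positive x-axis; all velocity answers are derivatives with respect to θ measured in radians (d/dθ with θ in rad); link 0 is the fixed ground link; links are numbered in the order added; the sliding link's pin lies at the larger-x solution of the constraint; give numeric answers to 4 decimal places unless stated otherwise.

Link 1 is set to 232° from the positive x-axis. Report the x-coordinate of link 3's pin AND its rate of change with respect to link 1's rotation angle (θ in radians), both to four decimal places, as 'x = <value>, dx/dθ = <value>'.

geometry: r = 18 mm, L = 174 mm, e = 1 mm
crank pin P = (r cos θ, r sin θ) = (-11.081907, -14.184194)
h = r sin θ − e = -14.184194 − 1 = -15.184194
x = r cos θ + √(L² − h²) = -11.081907 + 173.336206 = 162.254299
dx/dθ = −r sin θ − h·r cos θ/√(L² − h²) (θ in radians; h = -15.184194) = 13.213422

x = 162.2543, dx/dθ = 13.2134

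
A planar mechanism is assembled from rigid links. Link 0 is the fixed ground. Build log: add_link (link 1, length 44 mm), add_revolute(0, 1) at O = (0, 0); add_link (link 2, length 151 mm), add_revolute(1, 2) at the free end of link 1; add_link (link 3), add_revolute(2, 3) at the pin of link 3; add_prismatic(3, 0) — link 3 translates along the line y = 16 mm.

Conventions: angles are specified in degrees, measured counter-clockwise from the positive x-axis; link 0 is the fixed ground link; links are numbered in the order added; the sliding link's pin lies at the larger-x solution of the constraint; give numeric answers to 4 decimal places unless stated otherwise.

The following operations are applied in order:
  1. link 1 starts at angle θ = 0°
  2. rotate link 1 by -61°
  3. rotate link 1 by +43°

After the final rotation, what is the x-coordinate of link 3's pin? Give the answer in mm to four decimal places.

geometry: r = 44 mm, L = 151 mm, e = 16 mm; θ starts at 0°
rotate link 1 by -61°: θ ← 0° -61° = -61°
rotate link 1 by +43°: θ ← -61° +43° = -18°
crank pin P = (r cos θ, r sin θ) = (41.846487, -13.596748)
h = r sin θ − e = -13.596748 − 16 = -29.596748
x = r cos θ + √(L² − h²) = 41.846487 + 148.071039 = 189.917525

189.9175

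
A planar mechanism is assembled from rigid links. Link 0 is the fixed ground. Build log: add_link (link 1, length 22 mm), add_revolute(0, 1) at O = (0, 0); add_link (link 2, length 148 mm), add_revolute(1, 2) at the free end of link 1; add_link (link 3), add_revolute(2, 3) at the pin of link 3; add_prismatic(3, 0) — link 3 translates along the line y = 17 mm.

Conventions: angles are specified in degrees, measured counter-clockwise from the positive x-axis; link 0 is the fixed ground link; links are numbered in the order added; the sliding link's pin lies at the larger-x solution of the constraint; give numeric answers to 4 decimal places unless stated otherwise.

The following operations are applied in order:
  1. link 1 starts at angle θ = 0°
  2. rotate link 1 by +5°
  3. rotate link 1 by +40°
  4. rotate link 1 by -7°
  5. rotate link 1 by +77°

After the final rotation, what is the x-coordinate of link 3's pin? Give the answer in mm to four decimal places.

geometry: r = 22 mm, L = 148 mm, e = 17 mm; θ starts at 0°
rotate link 1 by +5°: θ ← 0° +5° = 5°
rotate link 1 by +40°: θ ← 5° +40° = 45°
rotate link 1 by -7°: θ ← 45° -7° = 38°
rotate link 1 by +77°: θ ← 38° +77° = 115°
crank pin P = (r cos θ, r sin θ) = (-9.297602, 19.938771)
h = r sin θ − e = 19.938771 − 17 = 2.938771
x = r cos θ + √(L² − h²) = -9.297602 + 147.970820 = 138.673218

138.6732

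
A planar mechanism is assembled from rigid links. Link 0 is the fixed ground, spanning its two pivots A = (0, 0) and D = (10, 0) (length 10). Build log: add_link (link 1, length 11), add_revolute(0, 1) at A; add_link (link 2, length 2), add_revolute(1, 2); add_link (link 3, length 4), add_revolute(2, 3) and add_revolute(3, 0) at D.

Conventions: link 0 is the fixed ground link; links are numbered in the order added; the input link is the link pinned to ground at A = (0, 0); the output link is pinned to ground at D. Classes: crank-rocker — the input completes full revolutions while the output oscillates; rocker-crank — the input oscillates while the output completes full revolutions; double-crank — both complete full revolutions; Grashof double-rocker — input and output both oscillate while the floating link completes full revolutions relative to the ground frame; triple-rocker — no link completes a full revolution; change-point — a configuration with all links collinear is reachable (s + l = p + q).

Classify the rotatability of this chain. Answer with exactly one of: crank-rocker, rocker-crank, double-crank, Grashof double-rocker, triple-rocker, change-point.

lengths: ground=10, input=11, coupler=2, output=4
sorted: s=2 (shortest), l=11 (longest), p+q=14
s + l = 13 vs p + q = 14
s + l < p + q (Grashof) with shortest = coupler link → Grashof double-rocker

Grashof double-rocker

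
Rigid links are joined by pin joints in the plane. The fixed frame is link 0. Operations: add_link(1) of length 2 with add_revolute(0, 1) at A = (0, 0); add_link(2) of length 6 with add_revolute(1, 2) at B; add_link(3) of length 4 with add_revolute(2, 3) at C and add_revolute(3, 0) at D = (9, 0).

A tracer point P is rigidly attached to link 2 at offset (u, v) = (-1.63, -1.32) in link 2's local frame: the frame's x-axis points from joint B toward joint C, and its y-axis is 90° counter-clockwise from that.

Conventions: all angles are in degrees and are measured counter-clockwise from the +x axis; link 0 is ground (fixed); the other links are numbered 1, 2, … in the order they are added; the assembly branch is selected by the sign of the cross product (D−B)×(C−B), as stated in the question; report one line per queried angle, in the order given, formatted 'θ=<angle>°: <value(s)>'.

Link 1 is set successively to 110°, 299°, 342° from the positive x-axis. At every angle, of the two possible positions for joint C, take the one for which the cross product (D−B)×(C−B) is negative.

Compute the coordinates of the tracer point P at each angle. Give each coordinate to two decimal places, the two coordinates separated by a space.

A=(0,0), D=(9.00,0)
θ=110°: B = A + 2.00·(cos110°, sin110°) = (-0.6840, 1.8794)
θ=110°: |BD| = 9.8647
θ=110°: circle(B,6.00) ∩ circle(D,4.00): a=5.9461, h=0.8026
θ=110°:   candidates: C₊=(5.3060,1.5345) cross=7.918; C₋=(5.0002,-0.0414) cross=-7.918
θ=110°:   branch - wants cross < 0 → take C=(5.0002,-0.0414) (cross=-7.918)
θ=110°: ex = (C−B)/|BC| = (0.9474,-0.3201); ey = (0.3201,0.9474)
θ=110°: P = B + -1.63·ex + -1.32·ey = (-2.6508,1.1507)
θ=299°: B = A + 2.00·(cos299°, sin299°) = (0.9696, -1.7492)
θ=299°: |BD| = 8.2187
θ=299°: circle(B,6.00) ∩ circle(D,4.00): a=5.3261, h=2.7628
θ=299°:   candidates: C₊=(5.5857,2.0838) cross=22.706; C₋=(6.7617,-3.3151) cross=-22.706
θ=299°:   branch - wants cross < 0 → take C=(6.7617,-3.3151) (cross=-22.706)
θ=299°: ex = (C−B)/|BC| = (0.9653,-0.2610); ey = (0.2610,0.9653)
θ=299°: P = B + -1.63·ex + -1.32·ey = (-0.9484,-2.5981)
θ=342°: B = A + 2.00·(cos342°, sin342°) = (1.9021, -0.6180)
θ=342°: |BD| = 7.1247
θ=342°: circle(B,6.00) ∩ circle(D,4.00): a=4.9659, h=3.3674
θ=342°:   candidates: C₊=(6.5572,3.1675) cross=23.992; C₋=(7.1414,-3.5420) cross=-23.992
θ=342°:   branch - wants cross < 0 → take C=(7.1414,-3.5420) (cross=-23.992)
θ=342°: ex = (C−B)/|BC| = (0.8732,-0.4873); ey = (0.4873,0.8732)
θ=342°: P = B + -1.63·ex + -1.32·ey = (-0.1645,-0.9763)

θ=110°: -2.65 1.15
θ=299°: -0.95 -2.60
θ=342°: -0.16 -0.98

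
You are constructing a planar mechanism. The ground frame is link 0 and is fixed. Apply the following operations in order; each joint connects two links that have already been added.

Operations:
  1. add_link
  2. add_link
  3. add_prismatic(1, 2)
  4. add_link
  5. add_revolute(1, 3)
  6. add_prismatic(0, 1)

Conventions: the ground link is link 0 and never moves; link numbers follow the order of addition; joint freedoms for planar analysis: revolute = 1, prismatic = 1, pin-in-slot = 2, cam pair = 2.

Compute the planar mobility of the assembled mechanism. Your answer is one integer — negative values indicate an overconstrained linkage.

(L,J1,J2)=(1,0,0); link0 fixed
link1: (2,0,0)
link2: (3,0,0)
P 1-2 [J1]: (3,1,0)
link3: (4,1,0)
R 1-3 [J1]: (4,2,0)
P 0-1 [J1]: (4,3,0)
Grübler: 3·3 − 2·3 − 0 = 3

M = 3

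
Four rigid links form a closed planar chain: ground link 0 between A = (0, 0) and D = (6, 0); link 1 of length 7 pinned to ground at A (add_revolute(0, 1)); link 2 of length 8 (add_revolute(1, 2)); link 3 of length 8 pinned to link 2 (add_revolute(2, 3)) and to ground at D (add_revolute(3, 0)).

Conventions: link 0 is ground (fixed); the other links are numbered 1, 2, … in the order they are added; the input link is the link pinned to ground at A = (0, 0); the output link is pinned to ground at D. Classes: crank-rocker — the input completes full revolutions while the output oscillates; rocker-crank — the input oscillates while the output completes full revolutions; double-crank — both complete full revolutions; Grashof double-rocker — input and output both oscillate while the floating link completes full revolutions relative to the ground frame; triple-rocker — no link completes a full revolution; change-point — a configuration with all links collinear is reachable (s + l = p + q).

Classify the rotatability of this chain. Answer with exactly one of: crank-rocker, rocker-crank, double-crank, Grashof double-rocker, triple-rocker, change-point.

lengths: ground=6, input=7, coupler=8, output=8
sorted: s=6 (shortest), l=8 (longest), p+q=15
s + l = 14 vs p + q = 15
s + l < p + q (Grashof) with shortest = ground link → double-crank

double-crank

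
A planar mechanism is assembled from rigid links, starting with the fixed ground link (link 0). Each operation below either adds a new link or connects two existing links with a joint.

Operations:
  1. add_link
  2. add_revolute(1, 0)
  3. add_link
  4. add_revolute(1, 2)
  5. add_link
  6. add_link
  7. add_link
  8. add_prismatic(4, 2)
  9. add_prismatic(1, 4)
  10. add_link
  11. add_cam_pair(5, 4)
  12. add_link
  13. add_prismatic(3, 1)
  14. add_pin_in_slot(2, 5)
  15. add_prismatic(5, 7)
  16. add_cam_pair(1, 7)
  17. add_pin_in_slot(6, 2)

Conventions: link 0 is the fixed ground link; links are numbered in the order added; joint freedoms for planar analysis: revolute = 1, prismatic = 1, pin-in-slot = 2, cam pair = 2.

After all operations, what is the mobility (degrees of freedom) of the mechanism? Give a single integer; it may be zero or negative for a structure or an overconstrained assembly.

L=1 J1=0 J2=0
add link → L=2 J1=0 J2=0
R@1,0 dof=1 J1 → L=2 J1=1 J2=0
add link → L=3 J1=1 J2=0
R@1,2 dof=1 J1 → L=3 J1=2 J2=0
add link → L=4 J1=2 J2=0
add link → L=5 J1=2 J2=0
add link → L=6 J1=2 J2=0
P@4,2 dof=1 J1 → L=6 J1=3 J2=0
P@1,4 dof=1 J1 → L=6 J1=4 J2=0
add link → L=7 J1=4 J2=0
C@5,4 dof=2 J2 → L=7 J1=4 J2=1
add link → L=8 J1=4 J2=1
P@3,1 dof=1 J1 → L=8 J1=5 J2=1
PS@2,5 dof=2 J2 → L=8 J1=5 J2=2
P@5,7 dof=1 J1 → L=8 J1=6 J2=2
C@1,7 dof=2 J2 → L=8 J1=6 J2=3
PS@6,2 dof=2 J2 → L=8 J1=6 J2=4
M=3(L−1)−2J1−J2=3·7−2·6−4=5

M = 5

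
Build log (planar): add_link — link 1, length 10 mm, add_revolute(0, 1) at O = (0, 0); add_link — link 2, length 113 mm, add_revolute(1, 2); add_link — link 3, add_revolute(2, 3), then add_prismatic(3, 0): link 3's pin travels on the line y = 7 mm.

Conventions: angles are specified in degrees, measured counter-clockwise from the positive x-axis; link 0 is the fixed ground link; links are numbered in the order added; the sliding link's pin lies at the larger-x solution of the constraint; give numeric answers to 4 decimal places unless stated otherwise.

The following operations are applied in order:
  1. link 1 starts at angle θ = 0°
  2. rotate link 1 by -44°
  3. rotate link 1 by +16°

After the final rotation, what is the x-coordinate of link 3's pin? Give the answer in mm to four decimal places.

geometry: r = 10 mm, L = 113 mm, e = 7 mm; θ starts at 0°
rotate link 1 by -44°: θ ← 0° -44° = -44°
rotate link 1 by +16°: θ ← -44° +16° = -28°
crank pin P = (r cos θ, r sin θ) = (8.829476, -4.694716)
h = r sin θ − e = -4.694716 − 7 = -11.694716
x = r cos θ + √(L² − h²) = 8.829476 + 112.393210 = 121.222686

121.2227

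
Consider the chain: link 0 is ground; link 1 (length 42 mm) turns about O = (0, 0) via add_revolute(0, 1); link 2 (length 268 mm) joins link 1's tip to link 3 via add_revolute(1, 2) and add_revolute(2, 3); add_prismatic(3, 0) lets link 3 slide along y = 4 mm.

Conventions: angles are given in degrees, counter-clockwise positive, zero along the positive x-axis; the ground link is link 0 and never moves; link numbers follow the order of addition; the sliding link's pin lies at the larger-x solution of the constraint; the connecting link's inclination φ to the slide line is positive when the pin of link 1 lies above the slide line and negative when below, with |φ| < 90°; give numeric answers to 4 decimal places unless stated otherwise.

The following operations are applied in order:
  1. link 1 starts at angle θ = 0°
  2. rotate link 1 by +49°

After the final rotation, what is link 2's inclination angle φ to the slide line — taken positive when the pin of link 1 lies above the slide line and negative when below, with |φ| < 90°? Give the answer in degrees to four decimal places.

geometry: r = 42 mm, L = 268 mm, e = 4 mm; θ starts at 0°
rotate link 1 by +49°: θ ← 0° +49° = 49°
h = r sin θ − e = 31.697802 − 4 = 27.697802
sin φ = h / L = 27.697802 / 268 = 0.10335001
φ = arcsin(0.10335001) = 5.932112°

5.9321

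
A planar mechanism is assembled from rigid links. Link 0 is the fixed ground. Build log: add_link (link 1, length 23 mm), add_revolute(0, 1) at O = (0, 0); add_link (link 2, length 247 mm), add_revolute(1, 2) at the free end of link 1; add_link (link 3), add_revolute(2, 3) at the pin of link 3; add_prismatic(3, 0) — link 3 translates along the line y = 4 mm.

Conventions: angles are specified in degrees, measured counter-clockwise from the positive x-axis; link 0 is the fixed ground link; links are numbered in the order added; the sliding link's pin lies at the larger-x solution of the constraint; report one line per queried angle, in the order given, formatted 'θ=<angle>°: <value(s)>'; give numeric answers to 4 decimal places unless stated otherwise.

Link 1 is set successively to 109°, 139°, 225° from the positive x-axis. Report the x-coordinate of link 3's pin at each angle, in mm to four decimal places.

geometry: r = 23 mm, L = 247 mm, e = 4 mm
θ=109°: crank pin P = (r cos θ, r sin θ) = (-7.488068, 21.746927)
θ=109°: h = r sin θ − e = 21.746927 − 4 = 17.746927
θ=109°: x = r cos θ + √(L² − h²) = -7.488068 + 246.361617 = 238.873550
θ=139°: crank pin P = (r cos θ, r sin θ) = (-17.358320, 15.089358)
θ=139°: h = r sin θ − e = 15.089358 − 4 = 11.089358
θ=139°: x = r cos θ + √(L² − h²) = -17.358320 + 246.750940 = 229.392619
θ=225°: crank pin P = (r cos θ, r sin θ) = (-16.263456, -16.263456)
θ=225°: h = r sin θ − e = -16.263456 − 4 = -20.263456
θ=225°: x = r cos θ + √(L² − h²) = -16.263456 + 246.167407 = 229.903951

θ=109°: 238.8735
θ=139°: 229.3926
θ=225°: 229.9040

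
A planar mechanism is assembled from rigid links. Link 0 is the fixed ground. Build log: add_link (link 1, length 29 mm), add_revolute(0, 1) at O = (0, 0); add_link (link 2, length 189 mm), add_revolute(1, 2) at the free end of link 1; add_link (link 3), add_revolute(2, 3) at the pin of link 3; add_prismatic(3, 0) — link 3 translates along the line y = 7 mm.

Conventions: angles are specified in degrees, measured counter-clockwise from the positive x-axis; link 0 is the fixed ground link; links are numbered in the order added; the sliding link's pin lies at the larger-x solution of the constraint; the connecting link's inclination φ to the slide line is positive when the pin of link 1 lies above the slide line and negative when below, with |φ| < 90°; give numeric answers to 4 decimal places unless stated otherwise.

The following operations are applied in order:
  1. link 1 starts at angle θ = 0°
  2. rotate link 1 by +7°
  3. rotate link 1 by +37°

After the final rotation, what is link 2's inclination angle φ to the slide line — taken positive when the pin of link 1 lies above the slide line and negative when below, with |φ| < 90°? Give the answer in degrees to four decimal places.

geometry: r = 29 mm, L = 189 mm, e = 7 mm; θ starts at 0°
rotate link 1 by +7°: θ ← 0° +7° = 7°
rotate link 1 by +37°: θ ← 7° +37° = 44°
h = r sin θ − e = 20.145093 − 7 = 13.145093
sin φ = h / L = 13.145093 / 189 = 0.06955076
φ = arcsin(0.06955076) = 3.988185°

3.9882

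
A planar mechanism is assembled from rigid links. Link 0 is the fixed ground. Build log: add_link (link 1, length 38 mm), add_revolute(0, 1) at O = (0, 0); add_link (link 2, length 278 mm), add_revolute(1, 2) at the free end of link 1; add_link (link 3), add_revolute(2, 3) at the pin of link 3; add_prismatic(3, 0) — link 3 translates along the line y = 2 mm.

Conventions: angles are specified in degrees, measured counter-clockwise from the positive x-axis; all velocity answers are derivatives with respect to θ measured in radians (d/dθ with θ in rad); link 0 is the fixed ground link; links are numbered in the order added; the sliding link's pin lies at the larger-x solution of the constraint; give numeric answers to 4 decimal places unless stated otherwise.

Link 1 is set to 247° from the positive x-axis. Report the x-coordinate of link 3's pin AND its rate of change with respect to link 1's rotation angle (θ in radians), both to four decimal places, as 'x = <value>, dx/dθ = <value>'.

geometry: r = 38 mm, L = 278 mm, e = 2 mm
crank pin P = (r cos θ, r sin θ) = (-14.847783, -34.979184)
h = r sin θ − e = -34.979184 − 2 = -36.979184
x = r cos θ + √(L² − h²) = -14.847783 + 275.529563 = 260.681780
dx/dθ = −r sin θ − h·r cos θ/√(L² − h²) (θ in radians; h = -36.979184) = 32.986444

x = 260.6818, dx/dθ = 32.9864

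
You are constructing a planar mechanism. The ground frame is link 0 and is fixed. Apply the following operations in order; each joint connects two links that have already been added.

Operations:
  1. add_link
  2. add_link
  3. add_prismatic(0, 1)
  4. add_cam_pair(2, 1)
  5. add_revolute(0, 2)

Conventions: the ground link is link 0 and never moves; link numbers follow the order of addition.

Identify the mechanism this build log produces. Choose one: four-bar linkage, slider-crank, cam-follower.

links: 3 (incl. ground); joints: 1 revolute, 1 prismatic, 1 higher (cam) pair, forming one closed loop
3 links, revolute + prismatic + higher pair in one loop → cam-follower

cam-follower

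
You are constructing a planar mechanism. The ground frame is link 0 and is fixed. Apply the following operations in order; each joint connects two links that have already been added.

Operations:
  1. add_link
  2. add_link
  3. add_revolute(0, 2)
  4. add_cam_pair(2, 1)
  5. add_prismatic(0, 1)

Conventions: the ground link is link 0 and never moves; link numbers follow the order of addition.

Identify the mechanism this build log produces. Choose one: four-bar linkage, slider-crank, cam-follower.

links: 3 (incl. ground); joints: 1 revolute, 1 prismatic, 1 higher (cam) pair, forming one closed loop
3 links, revolute + prismatic + higher pair in one loop → cam-follower

cam-follower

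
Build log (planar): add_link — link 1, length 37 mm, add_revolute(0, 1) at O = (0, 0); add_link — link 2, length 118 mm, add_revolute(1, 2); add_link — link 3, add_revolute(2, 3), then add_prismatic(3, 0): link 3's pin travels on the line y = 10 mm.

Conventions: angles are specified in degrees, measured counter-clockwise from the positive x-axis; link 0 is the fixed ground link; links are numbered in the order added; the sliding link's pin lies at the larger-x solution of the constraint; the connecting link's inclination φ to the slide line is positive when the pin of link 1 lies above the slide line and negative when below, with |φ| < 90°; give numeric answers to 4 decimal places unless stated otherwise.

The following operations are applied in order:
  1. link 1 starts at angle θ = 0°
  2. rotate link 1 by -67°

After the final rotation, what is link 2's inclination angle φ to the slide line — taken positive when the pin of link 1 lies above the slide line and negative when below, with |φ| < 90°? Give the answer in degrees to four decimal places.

geometry: r = 37 mm, L = 118 mm, e = 10 mm; θ starts at 0°
rotate link 1 by -67°: θ ← 0° -67° = -67°
h = r sin θ − e = -34.058680 − 10 = -44.058680
sin φ = h / L = -44.058680 / 118 = -0.37337864
φ = arcsin(-0.37337864) = -21.924138°

-21.9241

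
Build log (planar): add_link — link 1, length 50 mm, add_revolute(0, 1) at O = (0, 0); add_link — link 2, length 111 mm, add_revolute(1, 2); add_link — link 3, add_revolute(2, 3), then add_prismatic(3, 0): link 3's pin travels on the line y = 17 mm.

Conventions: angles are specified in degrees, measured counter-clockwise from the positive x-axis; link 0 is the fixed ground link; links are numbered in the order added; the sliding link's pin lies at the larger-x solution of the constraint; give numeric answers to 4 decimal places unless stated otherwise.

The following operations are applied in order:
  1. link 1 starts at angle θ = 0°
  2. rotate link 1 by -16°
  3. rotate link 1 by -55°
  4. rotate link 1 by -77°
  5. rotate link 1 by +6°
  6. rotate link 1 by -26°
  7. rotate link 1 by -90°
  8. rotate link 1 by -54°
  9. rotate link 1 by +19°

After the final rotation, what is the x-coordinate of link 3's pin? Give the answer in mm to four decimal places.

geometry: r = 50 mm, L = 111 mm, e = 17 mm; θ starts at 0°
rotate link 1 by -16°: θ ← 0° -16° = -16°
rotate link 1 by -55°: θ ← -16° -55° = -71°
rotate link 1 by -77°: θ ← -71° -77° = -148°
rotate link 1 by +6°: θ ← -148° +6° = -142°
rotate link 1 by -26°: θ ← -142° -26° = -168°
rotate link 1 by -90°: θ ← -168° -90° = -258°
rotate link 1 by -54°: θ ← -258° -54° = -312°
rotate link 1 by +19°: θ ← -312° +19° = -293°
crank pin P = (r cos θ, r sin θ) = (19.536556, 46.025243)
h = r sin θ − e = 46.025243 − 17 = 29.025243
x = r cos θ + √(L² − h²) = 19.536556 + 107.137926 = 126.674483

126.6745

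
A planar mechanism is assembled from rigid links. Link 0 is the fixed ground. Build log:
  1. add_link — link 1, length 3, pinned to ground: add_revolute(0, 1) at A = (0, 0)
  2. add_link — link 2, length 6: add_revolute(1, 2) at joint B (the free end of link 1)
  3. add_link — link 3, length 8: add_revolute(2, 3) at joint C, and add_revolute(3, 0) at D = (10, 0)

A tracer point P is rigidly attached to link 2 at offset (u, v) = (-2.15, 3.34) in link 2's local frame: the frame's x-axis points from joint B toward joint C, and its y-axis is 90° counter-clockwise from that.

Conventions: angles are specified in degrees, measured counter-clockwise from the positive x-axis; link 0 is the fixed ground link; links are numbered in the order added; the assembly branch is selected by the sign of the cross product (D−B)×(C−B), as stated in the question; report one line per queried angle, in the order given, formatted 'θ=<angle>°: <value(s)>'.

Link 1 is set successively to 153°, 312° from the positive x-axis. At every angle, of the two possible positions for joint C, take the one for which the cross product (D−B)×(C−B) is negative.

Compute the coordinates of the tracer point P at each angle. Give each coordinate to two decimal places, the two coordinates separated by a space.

A=(0,0), D=(10.00,0)
θ=153°: B = A + 3.00·(cos153°, sin153°) = (-2.6730, 1.3620)
θ=153°: |BD| = 12.7460
θ=153°: circle(B,6.00) ∩ circle(D,8.00): a=5.2746, h=2.8598
θ=153°:   candidates: C₊=(2.8770,3.6418) cross=36.451; C₋=(2.2658,-2.0451) cross=-36.451
θ=153°:   branch - wants cross < 0 → take C=(2.2658,-2.0451) (cross=-36.451)
θ=153°: ex = (C−B)/|BC| = (0.8231,-0.5678); ey = (0.5678,0.8231)
θ=153°: P = B + -2.15·ex + 3.34·ey = (-2.5462,5.3321)
θ=312°: B = A + 3.00·(cos312°, sin312°) = (2.0074, -2.2294)
θ=312°: |BD| = 8.2977
θ=312°: circle(B,6.00) ∩ circle(D,8.00): a=2.4616, h=5.4718
θ=312°:   candidates: C₊=(2.9084,3.7025) cross=45.403; C₋=(5.8487,-6.8386) cross=-45.403
θ=312°:   branch - wants cross < 0 → take C=(5.8487,-6.8386) (cross=-45.403)
θ=312°: ex = (C−B)/|BC| = (0.6402,-0.7682); ey = (0.7682,0.6402)
θ=312°: P = B + -2.15·ex + 3.34·ey = (3.1967,1.5605)

θ=153°: -2.55 5.33
θ=312°: 3.20 1.56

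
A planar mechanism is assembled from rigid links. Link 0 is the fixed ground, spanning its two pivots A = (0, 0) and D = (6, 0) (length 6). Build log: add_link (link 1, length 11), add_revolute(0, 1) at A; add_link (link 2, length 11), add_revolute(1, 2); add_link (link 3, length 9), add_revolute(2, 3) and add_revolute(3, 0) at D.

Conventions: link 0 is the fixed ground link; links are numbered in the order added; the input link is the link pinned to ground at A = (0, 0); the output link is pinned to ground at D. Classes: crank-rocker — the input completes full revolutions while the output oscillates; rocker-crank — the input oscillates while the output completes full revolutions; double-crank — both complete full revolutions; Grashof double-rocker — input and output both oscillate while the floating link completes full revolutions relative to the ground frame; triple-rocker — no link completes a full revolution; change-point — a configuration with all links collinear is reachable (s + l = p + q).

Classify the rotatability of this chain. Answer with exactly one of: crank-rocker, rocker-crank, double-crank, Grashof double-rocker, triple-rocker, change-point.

lengths: ground=6, input=11, coupler=11, output=9
sorted: s=6 (shortest), l=11 (longest), p+q=20
s + l = 17 vs p + q = 20
s + l < p + q (Grashof) with shortest = ground link → double-crank

double-crank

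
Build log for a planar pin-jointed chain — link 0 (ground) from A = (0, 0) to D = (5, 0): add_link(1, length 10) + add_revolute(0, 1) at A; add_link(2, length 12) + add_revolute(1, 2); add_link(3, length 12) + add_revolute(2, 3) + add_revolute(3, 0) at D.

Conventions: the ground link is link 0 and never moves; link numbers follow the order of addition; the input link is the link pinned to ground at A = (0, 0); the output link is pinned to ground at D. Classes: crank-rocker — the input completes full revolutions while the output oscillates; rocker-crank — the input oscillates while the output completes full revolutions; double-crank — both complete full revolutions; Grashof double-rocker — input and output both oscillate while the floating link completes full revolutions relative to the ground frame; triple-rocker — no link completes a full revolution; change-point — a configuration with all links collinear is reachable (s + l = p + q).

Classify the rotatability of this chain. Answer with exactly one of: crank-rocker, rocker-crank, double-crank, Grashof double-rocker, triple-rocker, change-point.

lengths: ground=5, input=10, coupler=12, output=12
sorted: s=5 (shortest), l=12 (longest), p+q=22
s + l = 17 vs p + q = 22
s + l < p + q (Grashof) with shortest = ground link → double-crank

double-crank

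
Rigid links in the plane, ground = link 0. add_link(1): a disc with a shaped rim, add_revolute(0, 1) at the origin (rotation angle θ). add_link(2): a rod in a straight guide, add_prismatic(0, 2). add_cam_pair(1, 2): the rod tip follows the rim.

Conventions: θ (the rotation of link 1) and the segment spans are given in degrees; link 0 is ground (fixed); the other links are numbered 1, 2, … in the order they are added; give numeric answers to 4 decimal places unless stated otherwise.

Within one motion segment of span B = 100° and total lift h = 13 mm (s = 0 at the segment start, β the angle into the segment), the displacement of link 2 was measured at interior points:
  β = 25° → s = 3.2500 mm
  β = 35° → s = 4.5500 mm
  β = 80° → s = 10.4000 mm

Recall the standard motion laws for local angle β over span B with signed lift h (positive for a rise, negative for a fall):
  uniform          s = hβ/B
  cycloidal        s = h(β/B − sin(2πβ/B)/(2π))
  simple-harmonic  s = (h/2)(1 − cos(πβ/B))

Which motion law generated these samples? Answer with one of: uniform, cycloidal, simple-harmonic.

candidates at β/B = r: uniform s = h·r (linear in β); cycloidal s = h·(r − sin(2πr)/(2π)); simple-harmonic s = (h/2)(1 − cos(πr))
β=25°: printed 3.2500 | uniform 3.2500, cycloidal 1.1810, simple-harmonic 1.9038
β=35°: printed 4.5500 | uniform 4.5500, cycloidal 2.8761, simple-harmonic 3.5491
β=80°: printed 10.4000 | uniform 10.4000, cycloidal 12.3677, simple-harmonic 11.7586
only one law matches every sample → uniform

uniform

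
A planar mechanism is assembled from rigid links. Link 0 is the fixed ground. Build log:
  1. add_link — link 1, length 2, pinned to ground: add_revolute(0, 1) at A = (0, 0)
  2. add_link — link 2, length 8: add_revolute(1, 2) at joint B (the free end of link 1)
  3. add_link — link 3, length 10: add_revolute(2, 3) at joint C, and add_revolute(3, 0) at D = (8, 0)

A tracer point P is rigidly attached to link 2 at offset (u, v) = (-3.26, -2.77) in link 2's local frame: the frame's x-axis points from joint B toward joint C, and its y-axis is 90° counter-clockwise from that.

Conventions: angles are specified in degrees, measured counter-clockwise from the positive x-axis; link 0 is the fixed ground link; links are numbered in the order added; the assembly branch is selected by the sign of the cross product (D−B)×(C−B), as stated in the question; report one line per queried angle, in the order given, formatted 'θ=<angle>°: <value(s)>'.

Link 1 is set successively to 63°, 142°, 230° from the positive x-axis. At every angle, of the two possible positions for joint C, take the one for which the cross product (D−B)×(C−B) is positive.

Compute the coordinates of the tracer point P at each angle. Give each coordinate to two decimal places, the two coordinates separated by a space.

A=(0,0), D=(8.00,0)
θ=63°: B = A + 2.00·(cos63°, sin63°) = (0.9080, 1.7820)
θ=63°: |BD| = 7.3125
θ=63°: circle(B,8.00) ∩ circle(D,10.00): a=1.1947, h=7.9103
θ=63°:   candidates: C₊=(3.9944,9.1627) cross=57.844; C₋=(0.1390,-6.1809) cross=-57.844
θ=63°:   branch + wants cross > 0 → take C=(3.9944,9.1627) (cross=57.844)
θ=63°: ex = (C−B)/|BC| = (0.3858,0.9226); ey = (-0.9226,0.3858)
θ=63°: P = B + -3.26·ex + -2.77·ey = (2.2058,-2.2943)
θ=142°: B = A + 2.00·(cos142°, sin142°) = (-1.5760, 1.2313)
θ=142°: |BD| = 9.6549
θ=142°: circle(B,8.00) ∩ circle(D,10.00): a=2.9631, h=7.4310
θ=142°:   candidates: C₊=(2.3106,8.2238) cross=71.746; C₋=(0.4152,-6.5169) cross=-71.746
θ=142°:   branch + wants cross > 0 → take C=(2.3106,8.2238) (cross=71.746)
θ=142°: ex = (C−B)/|BC| = (0.4858,0.8741); ey = (-0.8741,0.4858)
θ=142°: P = B + -3.26·ex + -2.77·ey = (-0.7387,-2.9638)
θ=230°: B = A + 2.00·(cos230°, sin230°) = (-1.2856, -1.5321)
θ=230°: |BD| = 9.4111
θ=230°: circle(B,8.00) ∩ circle(D,10.00): a=2.7929, h=7.4966
θ=230°:   candidates: C₊=(0.2497,6.3192) cross=70.552; C₋=(2.6905,-8.4740) cross=-70.552
θ=230°:   branch + wants cross > 0 → take C=(0.2497,6.3192) (cross=70.552)
θ=230°: ex = (C−B)/|BC| = (0.1919,0.9814); ey = (-0.9814,0.1919)
θ=230°: P = B + -3.26·ex + -2.77·ey = (0.8073,-5.2631)

θ=63°: 2.21 -2.29
θ=142°: -0.74 -2.96
θ=230°: 0.81 -5.26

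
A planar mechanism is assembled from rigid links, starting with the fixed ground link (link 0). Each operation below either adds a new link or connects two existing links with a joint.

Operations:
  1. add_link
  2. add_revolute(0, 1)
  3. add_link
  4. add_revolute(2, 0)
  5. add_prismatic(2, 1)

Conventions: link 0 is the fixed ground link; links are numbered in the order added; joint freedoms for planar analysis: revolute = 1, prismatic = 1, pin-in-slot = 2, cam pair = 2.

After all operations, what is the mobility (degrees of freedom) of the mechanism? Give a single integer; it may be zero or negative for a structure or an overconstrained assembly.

(L,J1,J2)=(1,0,0); link0 fixed
link1: (2,0,0)
R 0-1 [J1]: (2,1,0)
link2: (3,1,0)
R 2-0 [J1]: (3,2,0)
P 2-1 [J1]: (3,3,0)
Grübler: 3·2 − 2·3 − 0 = 0

M = 0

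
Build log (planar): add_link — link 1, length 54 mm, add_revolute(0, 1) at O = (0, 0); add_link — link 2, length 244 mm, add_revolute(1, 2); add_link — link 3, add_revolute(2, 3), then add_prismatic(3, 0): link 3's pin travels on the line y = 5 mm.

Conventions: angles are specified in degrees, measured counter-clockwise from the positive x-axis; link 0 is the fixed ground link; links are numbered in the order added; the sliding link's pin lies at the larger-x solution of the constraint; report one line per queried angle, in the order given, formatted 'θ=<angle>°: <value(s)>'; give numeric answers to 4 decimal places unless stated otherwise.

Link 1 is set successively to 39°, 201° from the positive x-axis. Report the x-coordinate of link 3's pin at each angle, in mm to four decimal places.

geometry: r = 54 mm, L = 244 mm, e = 5 mm
θ=39°: crank pin P = (r cos θ, r sin θ) = (41.965882, 33.983301)
θ=39°: h = r sin θ − e = 33.983301 − 5 = 28.983301
θ=39°: x = r cos θ + √(L² − h²) = 41.965882 + 242.272508 = 284.238390
θ=201°: crank pin P = (r cos θ, r sin θ) = (-50.413343, -19.351869)
θ=201°: h = r sin θ − e = -19.351869 − 5 = -24.351869
θ=201°: x = r cos θ + √(L² − h²) = -50.413343 + 242.781767 = 192.368424

θ=39°: 284.2384
θ=201°: 192.3684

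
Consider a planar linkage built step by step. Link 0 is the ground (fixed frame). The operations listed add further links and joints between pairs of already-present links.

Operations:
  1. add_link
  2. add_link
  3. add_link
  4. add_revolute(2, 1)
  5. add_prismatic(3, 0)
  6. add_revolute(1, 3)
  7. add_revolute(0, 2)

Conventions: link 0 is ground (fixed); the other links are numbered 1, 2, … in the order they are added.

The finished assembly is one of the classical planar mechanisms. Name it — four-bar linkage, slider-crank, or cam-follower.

links: 4 (incl. ground); joints: 3 revolute, 1 prismatic, 0 higher (cam) pair, forming one closed loop
4 links, 3 revolutes + 1 prismatic in one loop → slider-crank

slider-crank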